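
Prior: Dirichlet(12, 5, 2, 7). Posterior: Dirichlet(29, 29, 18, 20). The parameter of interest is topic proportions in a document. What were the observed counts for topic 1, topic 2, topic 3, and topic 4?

For a Dirichlet(α) prior with multinomial counts c, the posterior is Dirichlet(α + c) componentwise.
Counts are posterior − prior componentwise: 29−12=17, 29−5=24, 18−2=16, 20−7=13.

counts (17, 24, 16, 13)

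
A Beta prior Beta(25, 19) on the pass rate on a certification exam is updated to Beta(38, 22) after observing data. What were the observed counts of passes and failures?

13 passes and 3 failures

A Beta(α, β) prior with s successes and f failures in binomial data gives a Beta(α+s, β+f) posterior.
So s = 38 − 25 = 13 and f = 22 − 19 = 3.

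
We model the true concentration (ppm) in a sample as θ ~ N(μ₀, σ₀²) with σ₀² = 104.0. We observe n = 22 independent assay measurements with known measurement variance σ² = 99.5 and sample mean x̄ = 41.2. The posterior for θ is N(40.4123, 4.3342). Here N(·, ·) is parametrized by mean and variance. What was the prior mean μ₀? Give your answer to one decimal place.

μ₀ = 22.3

With known observation variance, the Normal–Normal posterior has precision τ_n = τ₀ + n/σ² and mean μ_n = (τ₀μ₀ + (n/σ²)x̄)/τ_n.
Here τ₀ = 1/104.0 = 0.009615 and τ_data = 22/99.5 = 0.221106, so τ_n = 0.230721.
Rearranging for μ₀: μ₀ = (μ_n·τ_n − τ_data·x̄)/τ₀ = (40.4123·0.230721 − 0.221106·41.2) / 0.009615 = 0.214399/0.009615 ≈ 22.3.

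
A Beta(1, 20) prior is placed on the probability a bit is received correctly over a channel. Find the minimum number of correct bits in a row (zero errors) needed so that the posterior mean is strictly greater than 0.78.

After k correct bits and 0 errors the posterior is Beta(1+k, 20), with mean (1+k)/(1+20+k).
Set (1+k)/(21+k) > 0.78 and solve: k > (0.78·21 − 1)/(1 − 0.78) = 69.909.
The smallest integer exceeding 69.909 is 70.

k = 70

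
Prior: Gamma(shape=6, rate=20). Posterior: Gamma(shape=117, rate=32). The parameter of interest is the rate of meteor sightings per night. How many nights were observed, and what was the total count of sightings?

A Gamma(α, β) prior (rate parametrization) on a Poisson rate with n observations summing to S gives posterior Gamma(α+S, β+n).
Matching: Σxᵢ = 117 − 6 = 111 and n = 32 − 20 = 12.

n = 12 nights with total 111 sightings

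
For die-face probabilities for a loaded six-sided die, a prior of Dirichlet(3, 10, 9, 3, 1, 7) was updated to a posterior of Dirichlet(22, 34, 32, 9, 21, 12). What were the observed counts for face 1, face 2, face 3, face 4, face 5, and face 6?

For a Dirichlet(α) prior with multinomial counts c, the posterior is Dirichlet(α + c) componentwise.
Counts are posterior − prior componentwise: 22−3=19, 34−10=24, 32−9=23, 9−3=6, 21−1=20, 12−7=5.

counts (19, 24, 23, 6, 20, 5)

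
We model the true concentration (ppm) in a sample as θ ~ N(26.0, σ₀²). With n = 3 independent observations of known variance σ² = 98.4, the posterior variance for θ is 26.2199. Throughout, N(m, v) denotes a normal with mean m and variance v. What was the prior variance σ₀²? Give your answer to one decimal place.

Posterior precision equals prior precision plus data precision: 1/σ_n² = 1/σ₀² + n/σ².
So 1/σ₀² = 1/26.2199 − 3/98.4 = 0.038139 − 0.030488 = 0.007651.
Hence σ₀² = 1/0.007651 ≈ 130.7.

σ₀² = 130.7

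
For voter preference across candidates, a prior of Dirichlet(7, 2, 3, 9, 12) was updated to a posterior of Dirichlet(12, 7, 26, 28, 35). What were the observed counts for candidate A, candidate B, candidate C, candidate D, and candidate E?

For a Dirichlet(α) prior with multinomial counts c, the posterior is Dirichlet(α + c) componentwise.
Counts are posterior − prior componentwise: 12−7=5, 7−2=5, 26−3=23, 28−9=19, 35−12=23.

counts (5, 5, 23, 19, 23)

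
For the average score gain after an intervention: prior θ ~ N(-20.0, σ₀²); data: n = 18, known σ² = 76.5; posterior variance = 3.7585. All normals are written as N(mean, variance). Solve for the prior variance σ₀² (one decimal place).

σ₀² = 32.5

Posterior precision equals prior precision plus data precision: 1/σ_n² = 1/σ₀² + n/σ².
So 1/σ₀² = 1/3.7585 − 18/76.5 = 0.266064 − 0.235294 = 0.030770.
Hence σ₀² = 1/0.030770 ≈ 32.5.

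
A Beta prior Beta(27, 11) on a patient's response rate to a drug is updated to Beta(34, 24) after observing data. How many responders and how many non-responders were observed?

7 responders and 13 non-responders

Beta is conjugate to the binomial likelihood: posterior = Beta(α+s, β+f).
So s = 34 − 27 = 7 and f = 24 − 11 = 13.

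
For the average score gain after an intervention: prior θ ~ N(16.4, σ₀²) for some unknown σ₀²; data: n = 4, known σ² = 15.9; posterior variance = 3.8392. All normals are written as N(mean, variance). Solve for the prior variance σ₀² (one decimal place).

σ₀² = 112.4

For the Normal–Normal model with known σ², precisions add: τ_n = τ₀ + n/σ².
So 1/σ₀² = 1/3.8392 − 4/15.9 = 0.260471 − 0.251572 = 0.008899.
Hence σ₀² = 1/0.008899 ≈ 112.4.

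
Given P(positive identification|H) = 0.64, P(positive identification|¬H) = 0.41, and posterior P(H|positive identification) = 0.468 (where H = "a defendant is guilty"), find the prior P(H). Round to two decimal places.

In odds form, posterior odds = prior odds × likelihood ratio, so prior odds = posterior odds ÷ LR.
Posterior odds = 0.468/(1−0.468) = 0.8797. LR = 0.64/0.41 = 1.5610.
Prior odds = 0.8797/1.5610 = 0.5635, so P(H) = 0.5635/(1+0.5635) ≈ 0.36.

P(H) = 0.36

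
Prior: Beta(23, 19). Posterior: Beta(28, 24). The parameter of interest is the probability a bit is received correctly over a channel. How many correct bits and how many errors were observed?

Beta is conjugate to the binomial likelihood: posterior = Beta(α+s, β+f).
So s = 28 − 23 = 5 and f = 24 − 19 = 5.

5 correct bits and 5 errors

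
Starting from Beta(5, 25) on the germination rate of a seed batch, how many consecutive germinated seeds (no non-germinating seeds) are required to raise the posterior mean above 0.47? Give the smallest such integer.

k = 18

After k germinated seeds and 0 non-germinating seeds the posterior is Beta(5+k, 25), with mean (5+k)/(5+25+k).
Set (5+k)/(30+k) > 0.47 and solve: k > (0.47·30 − 5)/(1 − 0.47) = 17.170.
The smallest integer exceeding 17.170 is 18, and checking k=18: (23)/(48) = 0.4792 > 0.47.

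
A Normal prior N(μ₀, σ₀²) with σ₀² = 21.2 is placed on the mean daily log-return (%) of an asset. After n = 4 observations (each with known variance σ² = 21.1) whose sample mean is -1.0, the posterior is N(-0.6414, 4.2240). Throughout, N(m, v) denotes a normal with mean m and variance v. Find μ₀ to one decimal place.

μ₀ = 0.8

With known observation variance, the Normal–Normal posterior has precision τ_n = τ₀ + n/σ² and mean μ_n = (τ₀μ₀ + (n/σ²)x̄)/τ_n.
Here τ₀ = 1/21.2 = 0.047170 and τ_data = 4/21.1 = 0.189573, so τ_n = 0.236743.
Rearranging for μ₀: μ₀ = (μ_n·τ_n − τ_data·x̄)/τ₀ = (-0.6414·0.236743 − 0.189573·-1.0) / 0.047170 = 0.037726/0.047170 ≈ 0.8.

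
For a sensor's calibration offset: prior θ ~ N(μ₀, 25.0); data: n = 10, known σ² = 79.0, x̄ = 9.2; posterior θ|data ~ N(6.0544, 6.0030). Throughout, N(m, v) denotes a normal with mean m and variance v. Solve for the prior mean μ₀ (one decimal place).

μ₀ = -3.9

The posterior mean is a precision-weighted average: μ_n = (τ₀μ₀ + τ_data·x̄)/(τ₀+τ_data), with τ₀=1/σ₀² and τ_data=n/σ².
Here τ₀ = 1/25.0 = 0.040000 and τ_data = 10/79.0 = 0.126582, so τ_n = 0.166582.
Rearranging for μ₀: μ₀ = (μ_n·τ_n − τ_data·x̄)/τ₀ = (6.0544·0.166582 − 0.126582·9.2) / 0.040000 = -0.156000/0.040000 ≈ -3.9.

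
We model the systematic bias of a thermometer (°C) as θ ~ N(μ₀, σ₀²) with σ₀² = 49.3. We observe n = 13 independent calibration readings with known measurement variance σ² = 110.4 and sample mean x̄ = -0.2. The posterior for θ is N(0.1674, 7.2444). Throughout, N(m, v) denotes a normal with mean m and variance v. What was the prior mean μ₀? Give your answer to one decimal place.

With known observation variance, the Normal–Normal posterior has precision τ_n = τ₀ + n/σ² and mean μ_n = (τ₀μ₀ + (n/σ²)x̄)/τ_n.
Here τ₀ = 1/49.3 = 0.020284 and τ_data = 13/110.4 = 0.117754, so τ_n = 0.138038.
Rearranging for μ₀: μ₀ = (μ_n·τ_n − τ_data·x̄)/τ₀ = (0.1674·0.138038 − 0.117754·-0.2) / 0.020284 = 0.046658/0.020284 ≈ 2.3.

μ₀ = 2.3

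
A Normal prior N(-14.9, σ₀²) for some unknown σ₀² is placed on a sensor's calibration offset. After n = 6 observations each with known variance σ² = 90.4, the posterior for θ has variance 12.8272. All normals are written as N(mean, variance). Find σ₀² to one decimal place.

For the Normal–Normal model with known σ², precisions add: τ_n = τ₀ + n/σ².
So 1/σ₀² = 1/12.8272 − 6/90.4 = 0.077959 − 0.066372 = 0.011587.
Hence σ₀² = 1/0.011587 ≈ 86.3.

σ₀² = 86.3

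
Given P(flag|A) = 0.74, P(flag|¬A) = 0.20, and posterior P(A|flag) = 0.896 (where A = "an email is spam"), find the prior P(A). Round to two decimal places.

P(A) = 0.70

Bayes' rule in odds form gives O(A|E) = O(A)·[P(E|A)/P(E|¬A)], hence O(A) = O(A|E)/LR.
Posterior odds = 0.896/(1−0.896) = 8.6154. LR = 0.74/0.20 = 3.7000.
Prior odds = 8.6154/3.7000 = 2.3285, so P(A) = 2.3285/(1+2.3285) ≈ 0.70.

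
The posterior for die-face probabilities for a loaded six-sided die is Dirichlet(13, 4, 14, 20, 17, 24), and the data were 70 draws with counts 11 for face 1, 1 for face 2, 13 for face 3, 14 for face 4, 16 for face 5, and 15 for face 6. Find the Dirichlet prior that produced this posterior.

For a Dirichlet(α) prior with multinomial counts c, the posterior is Dirichlet(α + c) componentwise.
Subtract each count from the matching posterior parameter: 13−11=2, 4−1=3, 14−13=1, 20−14=6, 17−16=1, 24−15=9.

Dirichlet(2, 3, 1, 6, 1, 9)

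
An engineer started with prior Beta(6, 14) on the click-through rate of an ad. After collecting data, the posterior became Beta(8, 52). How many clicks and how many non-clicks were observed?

2 clicks and 38 non-clicks

Under Beta–binomial conjugacy the posterior parameters are (a+s, b+f).
Match parameters: s=8−6=2, f=52−14=38.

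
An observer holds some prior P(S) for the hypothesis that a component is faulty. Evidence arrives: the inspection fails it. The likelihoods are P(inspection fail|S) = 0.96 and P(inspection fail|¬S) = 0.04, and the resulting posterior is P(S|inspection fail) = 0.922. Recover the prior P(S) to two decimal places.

Bayes' rule in odds form gives O(S|E) = O(S)·[P(E|S)/P(E|¬S)], hence O(S) = O(S|E)/LR.
Posterior odds = 0.922/(1−0.922) = 11.8205. LR = 0.96/0.04 = 24.0000.
Prior odds = 11.8205/24.0000 = 0.4925, so P(S) = 0.4925/(1+0.4925) ≈ 0.33.

P(S) = 0.33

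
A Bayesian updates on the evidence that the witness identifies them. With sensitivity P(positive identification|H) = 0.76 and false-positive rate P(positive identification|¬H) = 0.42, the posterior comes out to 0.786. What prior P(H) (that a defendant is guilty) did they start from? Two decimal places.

P(H) = 0.67

Bayes' rule in odds form gives O(H|E) = O(H)·[P(E|H)/P(E|¬H)], hence O(H) = O(H|E)/LR.
Posterior odds = 0.786/(1−0.786) = 3.6729. LR = 0.76/0.42 = 1.8095.
Prior odds = 3.6729/1.8095 = 2.0298, so P(H) = 2.0298/(1+2.0298) ≈ 0.67.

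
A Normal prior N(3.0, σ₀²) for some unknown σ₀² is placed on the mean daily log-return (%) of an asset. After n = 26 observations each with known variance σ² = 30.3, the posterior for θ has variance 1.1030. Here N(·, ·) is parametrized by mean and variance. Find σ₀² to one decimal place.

For the Normal–Normal model with known σ², precisions add: τ_n = τ₀ + n/σ².
So 1/σ₀² = 1/1.1030 − 26/30.3 = 0.906618 − 0.858086 = 0.048532.
Hence σ₀² = 1/0.048532 ≈ 20.6.

σ₀² = 20.6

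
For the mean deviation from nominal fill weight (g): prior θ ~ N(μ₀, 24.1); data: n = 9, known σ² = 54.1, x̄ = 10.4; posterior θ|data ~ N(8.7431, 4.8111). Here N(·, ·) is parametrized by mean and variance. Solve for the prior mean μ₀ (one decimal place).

μ₀ = 2.1

With known observation variance, the Normal–Normal posterior has precision τ_n = τ₀ + n/σ² and mean μ_n = (τ₀μ₀ + (n/σ²)x̄)/τ_n.
Here τ₀ = 1/24.1 = 0.041494 and τ_data = 9/54.1 = 0.166359, so τ_n = 0.207853.
Rearranging for μ₀: μ₀ = (μ_n·τ_n − τ_data·x̄)/τ₀ = (8.7431·0.207853 − 0.166359·10.4) / 0.041494 = 0.087146/0.041494 ≈ 2.1.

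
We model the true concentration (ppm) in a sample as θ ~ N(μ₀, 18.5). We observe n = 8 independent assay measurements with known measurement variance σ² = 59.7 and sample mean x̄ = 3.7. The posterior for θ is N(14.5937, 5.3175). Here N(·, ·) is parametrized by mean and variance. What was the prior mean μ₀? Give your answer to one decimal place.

μ₀ = 41.6

With known observation variance, the Normal–Normal posterior has precision τ_n = τ₀ + n/σ² and mean μ_n = (τ₀μ₀ + (n/σ²)x̄)/τ_n.
Here τ₀ = 1/18.5 = 0.054054 and τ_data = 8/59.7 = 0.134003, so τ_n = 0.188057.
Rearranging for μ₀: μ₀ = (μ_n·τ_n − τ_data·x̄)/τ₀ = (14.5937·0.188057 − 0.134003·3.7) / 0.054054 = 2.248636/0.054054 ≈ 41.6.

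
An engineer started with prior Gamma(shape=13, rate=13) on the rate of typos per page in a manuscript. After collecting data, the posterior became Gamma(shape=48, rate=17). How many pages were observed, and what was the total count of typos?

Gamma–Poisson conjugacy: posterior shape = α + Σxᵢ, posterior rate = β + n.
Matching: Σxᵢ = 48 − 13 = 35 and n = 17 − 13 = 4.

n = 4 pages with total 35 typos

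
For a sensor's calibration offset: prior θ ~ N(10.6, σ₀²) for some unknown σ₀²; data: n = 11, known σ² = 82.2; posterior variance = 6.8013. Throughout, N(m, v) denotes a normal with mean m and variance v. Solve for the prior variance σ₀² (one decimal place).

σ₀² = 75.7

Posterior precision equals prior precision plus data precision: 1/σ_n² = 1/σ₀² + n/σ².
So 1/σ₀² = 1/6.8013 − 11/82.2 = 0.147031 − 0.133820 = 0.013211.
Hence σ₀² = 1/0.013211 ≈ 75.7.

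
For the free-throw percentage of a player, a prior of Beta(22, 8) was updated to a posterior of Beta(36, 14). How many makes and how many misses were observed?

14 makes and 6 misses

Under Beta–binomial conjugacy the posterior parameters are (a+s, b+f).
Match parameters: s=36−22=14, f=14−8=6.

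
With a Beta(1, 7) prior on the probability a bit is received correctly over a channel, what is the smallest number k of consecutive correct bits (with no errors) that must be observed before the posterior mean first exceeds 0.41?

After k correct bits and 0 errors the posterior is Beta(1+k, 7), with mean (1+k)/(1+7+k).
Set (1+k)/(8+k) > 0.41 and solve: k > (0.41·8 − 1)/(1 − 0.41) = 3.864.
The smallest integer exceeding 3.864 is 4.

k = 4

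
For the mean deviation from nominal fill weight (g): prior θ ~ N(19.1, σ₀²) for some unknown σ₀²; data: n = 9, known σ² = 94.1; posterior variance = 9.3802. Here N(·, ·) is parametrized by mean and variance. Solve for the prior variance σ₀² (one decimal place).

σ₀² = 91.2

Posterior precision equals prior precision plus data precision: 1/σ_n² = 1/σ₀² + n/σ².
So 1/σ₀² = 1/9.3802 − 9/94.1 = 0.106608 − 0.095643 = 0.010965.
Hence σ₀² = 1/0.010965 ≈ 91.2.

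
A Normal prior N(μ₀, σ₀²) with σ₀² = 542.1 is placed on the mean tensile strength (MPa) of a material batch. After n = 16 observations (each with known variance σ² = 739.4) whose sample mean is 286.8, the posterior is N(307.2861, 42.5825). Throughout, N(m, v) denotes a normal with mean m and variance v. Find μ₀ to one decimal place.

The posterior mean is a precision-weighted average: μ_n = (τ₀μ₀ + τ_data·x̄)/(τ₀+τ_data), with τ₀=1/σ₀² and τ_data=n/σ².
Here τ₀ = 1/542.1 = 0.001845 and τ_data = 16/739.4 = 0.021639, so τ_n = 0.023484.
Rearranging for μ₀: μ₀ = (μ_n·τ_n − τ_data·x̄)/τ₀ = (307.2861·0.023484 − 0.021639·286.8) / 0.001845 = 1.010242/0.001845 ≈ 547.6.

μ₀ = 547.6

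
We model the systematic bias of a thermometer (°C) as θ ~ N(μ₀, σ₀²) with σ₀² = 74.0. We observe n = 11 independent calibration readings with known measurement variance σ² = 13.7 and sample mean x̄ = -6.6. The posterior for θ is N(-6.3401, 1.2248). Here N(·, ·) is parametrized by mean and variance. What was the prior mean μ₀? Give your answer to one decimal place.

μ₀ = 9.1

The posterior mean is a precision-weighted average: μ_n = (τ₀μ₀ + τ_data·x̄)/(τ₀+τ_data), with τ₀=1/σ₀² and τ_data=n/σ².
Here τ₀ = 1/74.0 = 0.013514 and τ_data = 11/13.7 = 0.802920, so τ_n = 0.816434.
Rearranging for μ₀: μ₀ = (μ_n·τ_n − τ_data·x̄)/τ₀ = (-6.3401·0.816434 − 0.802920·-6.6) / 0.013514 = 0.122999/0.013514 ≈ 9.1.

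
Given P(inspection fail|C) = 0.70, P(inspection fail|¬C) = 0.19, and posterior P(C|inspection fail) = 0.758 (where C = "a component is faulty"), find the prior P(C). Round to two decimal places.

P(C) = 0.46

In odds form, posterior odds = prior odds × likelihood ratio, so prior odds = posterior odds ÷ LR.
Posterior odds = 0.758/(1−0.758) = 3.1322. LR = 0.70/0.19 = 3.6842.
Prior odds = 3.1322/3.6842 = 0.8502, so P(C) = 0.8502/(1+0.8502) ≈ 0.46.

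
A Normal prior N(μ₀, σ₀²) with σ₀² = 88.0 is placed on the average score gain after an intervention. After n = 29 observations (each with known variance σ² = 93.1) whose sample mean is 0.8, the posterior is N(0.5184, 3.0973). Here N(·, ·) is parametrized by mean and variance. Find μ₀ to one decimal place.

μ₀ = -7.2

The posterior mean is a precision-weighted average: μ_n = (τ₀μ₀ + τ_data·x̄)/(τ₀+τ_data), with τ₀=1/σ₀² and τ_data=n/σ².
Here τ₀ = 1/88.0 = 0.011364 and τ_data = 29/93.1 = 0.311493, so τ_n = 0.322857.
Rearranging for μ₀: μ₀ = (μ_n·τ_n − τ_data·x̄)/τ₀ = (0.5184·0.322857 − 0.311493·0.8) / 0.011364 = -0.081825/0.011364 ≈ -7.2.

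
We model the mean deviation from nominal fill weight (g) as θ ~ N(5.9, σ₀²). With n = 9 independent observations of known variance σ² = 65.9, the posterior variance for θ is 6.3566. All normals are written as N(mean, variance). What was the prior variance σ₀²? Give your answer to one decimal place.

σ₀² = 48.2

Posterior precision equals prior precision plus data precision: 1/σ_n² = 1/σ₀² + n/σ².
So 1/σ₀² = 1/6.3566 − 9/65.9 = 0.157317 − 0.136571 = 0.020746.
Hence σ₀² = 1/0.020746 ≈ 48.2.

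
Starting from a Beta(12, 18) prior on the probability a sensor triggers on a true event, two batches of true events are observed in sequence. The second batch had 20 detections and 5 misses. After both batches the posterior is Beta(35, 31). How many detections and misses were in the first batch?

Sequential conjugate updates are equivalent to a single update on the pooled data, so total successes = posterior α − prior α and total failures = posterior β − prior β.
Total across both batches: 35−12=23 detections, 31−18=13 misses.
Subtract the second batch: 23−20=3 detections and 13−5=8 misses.

3 detections and 8 misses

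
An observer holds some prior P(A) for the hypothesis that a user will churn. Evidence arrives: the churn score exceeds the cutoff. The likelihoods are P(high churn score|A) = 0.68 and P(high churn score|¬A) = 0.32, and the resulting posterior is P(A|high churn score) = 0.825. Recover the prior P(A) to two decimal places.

P(A) = 0.69

Bayes' rule in odds form gives O(A|E) = O(A)·[P(E|A)/P(E|¬A)], hence O(A) = O(A|E)/LR.
Posterior odds = 0.825/(1−0.825) = 4.7143. LR = 0.68/0.32 = 2.1250.
Prior odds = 4.7143/2.1250 = 2.2185, so P(A) = 2.2185/(1+2.2185) ≈ 0.69.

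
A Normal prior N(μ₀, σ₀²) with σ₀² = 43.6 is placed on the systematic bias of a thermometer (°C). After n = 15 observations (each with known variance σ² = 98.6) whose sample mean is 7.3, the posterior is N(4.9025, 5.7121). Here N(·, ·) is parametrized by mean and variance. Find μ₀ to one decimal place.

With known observation variance, the Normal–Normal posterior has precision τ_n = τ₀ + n/σ² and mean μ_n = (τ₀μ₀ + (n/σ²)x̄)/τ_n.
Here τ₀ = 1/43.6 = 0.022936 and τ_data = 15/98.6 = 0.152130, so τ_n = 0.175066.
Rearranging for μ₀: μ₀ = (μ_n·τ_n − τ_data·x̄)/τ₀ = (4.9025·0.175066 − 0.152130·7.3) / 0.022936 = -0.252288/0.022936 ≈ -11.0.

μ₀ = -11.0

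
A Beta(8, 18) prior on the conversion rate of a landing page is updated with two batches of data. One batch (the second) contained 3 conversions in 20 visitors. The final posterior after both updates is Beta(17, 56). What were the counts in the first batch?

Sequential conjugate updates are equivalent to a single update on the pooled data, so total successes = posterior α − prior α and total failures = posterior β − prior β.
Total across both batches: 17−8=9 conversions, 56−18=38 bounces.
Subtract the second batch: 9−3=6 conversions and 38−17=21 bounces.

6 conversions and 21 bounces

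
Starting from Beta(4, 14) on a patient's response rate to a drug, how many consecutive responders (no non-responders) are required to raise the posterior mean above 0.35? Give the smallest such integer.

After k responders and 0 non-responders the posterior is Beta(4+k, 14), with mean (4+k)/(4+14+k).
Set (4+k)/(18+k) > 0.35 and solve: k > (0.35·18 − 4)/(1 − 0.35) = 3.538.
The smallest integer exceeding 3.538 is 4, and checking k=4: (8)/(22) = 0.3636 > 0.35.

k = 4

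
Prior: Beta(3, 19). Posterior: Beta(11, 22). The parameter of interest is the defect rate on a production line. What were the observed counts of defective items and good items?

8 defective items and 3 good items

A Beta(a, b) prior with s successes and f failures in binomial data gives a Beta(a+s, b+f) posterior.
Match parameters: s=11−3=8, f=22−19=3.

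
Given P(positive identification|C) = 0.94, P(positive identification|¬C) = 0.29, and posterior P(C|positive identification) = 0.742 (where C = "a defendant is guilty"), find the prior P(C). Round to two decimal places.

P(C) = 0.47

Bayes' rule in odds form gives O(C|E) = O(C)·[P(E|C)/P(E|¬C)], hence O(C) = O(C|E)/LR.
Posterior odds = 0.742/(1−0.742) = 2.8760. LR = 0.94/0.29 = 3.2414.
Prior odds = 2.8760/3.2414 = 0.8873, so P(C) = 0.8873/(1+0.8873) ≈ 0.47.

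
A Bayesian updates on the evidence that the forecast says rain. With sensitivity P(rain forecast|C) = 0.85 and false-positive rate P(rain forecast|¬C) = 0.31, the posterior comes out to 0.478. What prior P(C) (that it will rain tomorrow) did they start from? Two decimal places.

P(C) = 0.25

Bayes' rule in odds form gives O(C|E) = O(C)·[P(E|C)/P(E|¬C)], hence O(C) = O(C|E)/LR.
Posterior odds = 0.478/(1−0.478) = 0.9157. LR = 0.85/0.31 = 2.7419.
Prior odds = 0.9157/2.7419 = 0.3340, so P(C) = 0.3340/(1+0.3340) ≈ 0.25.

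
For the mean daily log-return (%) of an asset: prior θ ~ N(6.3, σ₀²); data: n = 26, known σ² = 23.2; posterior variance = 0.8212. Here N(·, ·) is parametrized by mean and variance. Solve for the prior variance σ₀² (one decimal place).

For the Normal–Normal model with known σ², precisions add: τ_n = τ₀ + n/σ².
So 1/σ₀² = 1/0.8212 − 26/23.2 = 1.217730 − 1.120690 = 0.097040.
Hence σ₀² = 1/0.097040 ≈ 10.3.

σ₀² = 10.3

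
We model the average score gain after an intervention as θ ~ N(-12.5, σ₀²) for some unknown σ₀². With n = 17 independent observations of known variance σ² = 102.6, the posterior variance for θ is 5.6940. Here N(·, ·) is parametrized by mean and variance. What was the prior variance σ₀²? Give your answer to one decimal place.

σ₀² = 100.7

For the Normal–Normal model with known σ², precisions add: τ_n = τ₀ + n/σ².
So 1/σ₀² = 1/5.6940 − 17/102.6 = 0.175623 − 0.165692 = 0.009931.
Hence σ₀² = 1/0.009931 ≈ 100.7.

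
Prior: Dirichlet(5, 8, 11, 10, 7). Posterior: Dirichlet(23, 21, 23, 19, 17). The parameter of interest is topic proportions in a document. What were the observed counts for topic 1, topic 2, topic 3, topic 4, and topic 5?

For a Dirichlet(α) prior with multinomial counts c, the posterior is Dirichlet(α + c) componentwise.
Counts are posterior − prior componentwise: 23−5=18, 21−8=13, 23−11=12, 19−10=9, 17−7=10.

counts (18, 13, 12, 9, 10)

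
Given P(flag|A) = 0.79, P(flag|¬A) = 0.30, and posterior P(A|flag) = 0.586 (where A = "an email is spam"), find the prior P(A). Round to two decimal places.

P(A) = 0.35

In odds form, posterior odds = prior odds × likelihood ratio, so prior odds = posterior odds ÷ LR.
Posterior odds = 0.586/(1−0.586) = 1.4155. LR = 0.79/0.30 = 2.6333.
Prior odds = 1.4155/2.6333 = 0.5375, so P(A) = 0.5375/(1+0.5375) ≈ 0.35.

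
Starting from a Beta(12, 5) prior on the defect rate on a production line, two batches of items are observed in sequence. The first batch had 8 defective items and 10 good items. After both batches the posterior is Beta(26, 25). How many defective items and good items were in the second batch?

Sequential conjugate updates are equivalent to a single update on the pooled data, so total successes = posterior α − prior α and total failures = posterior β − prior β.
Total across both batches: 26−12=14 defective items, 25−5=20 good items.
Subtract the first batch: 14−8=6 defective items and 20−10=10 good items.

6 defective items and 10 good items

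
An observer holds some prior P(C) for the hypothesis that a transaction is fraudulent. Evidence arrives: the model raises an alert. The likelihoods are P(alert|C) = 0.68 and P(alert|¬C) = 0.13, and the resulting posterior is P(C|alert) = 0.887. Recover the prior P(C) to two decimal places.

Bayes' rule in odds form gives O(C|E) = O(C)·[P(E|C)/P(E|¬C)], hence O(C) = O(C|E)/LR.
Posterior odds = 0.887/(1−0.887) = 7.8496. LR = 0.68/0.13 = 5.2308.
Prior odds = 7.8496/5.2308 = 1.5006, so P(C) = 1.5006/(1+1.5006) ≈ 0.60.

P(C) = 0.60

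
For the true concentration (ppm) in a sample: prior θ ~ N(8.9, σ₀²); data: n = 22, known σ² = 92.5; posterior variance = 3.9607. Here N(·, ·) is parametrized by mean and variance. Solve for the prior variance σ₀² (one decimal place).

For the Normal–Normal model with known σ², precisions add: τ_n = τ₀ + n/σ².
So 1/σ₀² = 1/3.9607 − 22/92.5 = 0.252481 − 0.237838 = 0.014643.
Hence σ₀² = 1/0.014643 ≈ 68.3.

σ₀² = 68.3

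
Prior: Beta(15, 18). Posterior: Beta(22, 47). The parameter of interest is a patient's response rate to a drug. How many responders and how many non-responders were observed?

7 responders and 29 non-responders

Under Beta–binomial conjugacy the posterior parameters are (α+s, β+f).
Match parameters: s=22−15=7, f=47−18=29.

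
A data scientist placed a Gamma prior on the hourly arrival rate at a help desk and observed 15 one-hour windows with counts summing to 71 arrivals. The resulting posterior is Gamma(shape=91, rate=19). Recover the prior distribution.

Gamma–Poisson conjugacy: posterior shape = α + Σxᵢ, posterior rate = β + n.
So α = 91 − 71 = 20 and β = 19 − 15 = 4.

Gamma(shape=20, rate=4)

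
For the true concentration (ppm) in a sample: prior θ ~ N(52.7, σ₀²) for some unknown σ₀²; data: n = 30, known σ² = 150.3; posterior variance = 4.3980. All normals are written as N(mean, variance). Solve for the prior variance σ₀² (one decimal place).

Posterior precision equals prior precision plus data precision: 1/σ_n² = 1/σ₀² + n/σ².
So 1/σ₀² = 1/4.3980 − 30/150.3 = 0.227376 − 0.199601 = 0.027775.
Hence σ₀² = 1/0.027775 ≈ 36.0.

σ₀² = 36.0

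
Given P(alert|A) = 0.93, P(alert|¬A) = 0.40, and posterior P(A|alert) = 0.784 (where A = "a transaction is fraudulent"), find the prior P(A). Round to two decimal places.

Bayes' rule in odds form gives O(A|E) = O(A)·[P(E|A)/P(E|¬A)], hence O(A) = O(A|E)/LR.
Posterior odds = 0.784/(1−0.784) = 3.6296. LR = 0.93/0.40 = 2.3250.
Prior odds = 3.6296/2.3250 = 1.5611, so P(A) = 1.5611/(1+1.5611) ≈ 0.61.

P(A) = 0.61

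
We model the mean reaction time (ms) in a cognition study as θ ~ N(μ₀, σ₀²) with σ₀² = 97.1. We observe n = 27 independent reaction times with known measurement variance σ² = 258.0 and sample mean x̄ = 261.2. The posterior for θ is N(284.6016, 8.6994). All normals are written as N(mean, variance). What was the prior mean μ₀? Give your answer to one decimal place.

μ₀ = 522.4

The posterior mean is a precision-weighted average: μ_n = (τ₀μ₀ + τ_data·x̄)/(τ₀+τ_data), with τ₀=1/σ₀² and τ_data=n/σ².
Here τ₀ = 1/97.1 = 0.010299 and τ_data = 27/258.0 = 0.104651, so τ_n = 0.114950.
Rearranging for μ₀: μ₀ = (μ_n·τ_n − τ_data·x̄)/τ₀ = (284.6016·0.114950 − 0.104651·261.2) / 0.010299 = 5.380113/0.010299 ≈ 522.4.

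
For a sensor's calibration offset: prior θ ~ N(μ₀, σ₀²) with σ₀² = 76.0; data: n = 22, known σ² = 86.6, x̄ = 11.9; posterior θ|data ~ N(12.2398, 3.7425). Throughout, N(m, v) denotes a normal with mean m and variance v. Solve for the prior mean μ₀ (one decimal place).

With known observation variance, the Normal–Normal posterior has precision τ_n = τ₀ + n/σ² and mean μ_n = (τ₀μ₀ + (n/σ²)x̄)/τ_n.
Here τ₀ = 1/76.0 = 0.013158 and τ_data = 22/86.6 = 0.254042, so τ_n = 0.267200.
Rearranging for μ₀: μ₀ = (μ_n·τ_n − τ_data·x̄)/τ₀ = (12.2398·0.267200 − 0.254042·11.9) / 0.013158 = 0.247375/0.013158 ≈ 18.8.

μ₀ = 18.8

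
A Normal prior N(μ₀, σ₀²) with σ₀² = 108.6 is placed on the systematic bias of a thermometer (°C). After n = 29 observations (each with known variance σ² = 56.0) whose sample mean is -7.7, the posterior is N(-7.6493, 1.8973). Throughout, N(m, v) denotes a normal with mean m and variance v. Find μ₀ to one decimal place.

μ₀ = -4.8

The posterior mean is a precision-weighted average: μ_n = (τ₀μ₀ + τ_data·x̄)/(τ₀+τ_data), with τ₀=1/σ₀² and τ_data=n/σ².
Here τ₀ = 1/108.6 = 0.009208 and τ_data = 29/56.0 = 0.517857, so τ_n = 0.527065.
Rearranging for μ₀: μ₀ = (μ_n·τ_n − τ_data·x̄)/τ₀ = (-7.6493·0.527065 − 0.517857·-7.7) / 0.009208 = -0.044179/0.009208 ≈ -4.8.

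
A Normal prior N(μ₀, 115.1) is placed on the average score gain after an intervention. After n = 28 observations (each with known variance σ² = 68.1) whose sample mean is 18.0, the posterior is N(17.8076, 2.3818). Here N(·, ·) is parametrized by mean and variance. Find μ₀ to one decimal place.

With known observation variance, the Normal–Normal posterior has precision τ_n = τ₀ + n/σ² and mean μ_n = (τ₀μ₀ + (n/σ²)x̄)/τ_n.
Here τ₀ = 1/115.1 = 0.008688 and τ_data = 28/68.1 = 0.411160, so τ_n = 0.419848.
Rearranging for μ₀: μ₀ = (μ_n·τ_n − τ_data·x̄)/τ₀ = (17.8076·0.419848 − 0.411160·18.0) / 0.008688 = 0.075605/0.008688 ≈ 8.7.

μ₀ = 8.7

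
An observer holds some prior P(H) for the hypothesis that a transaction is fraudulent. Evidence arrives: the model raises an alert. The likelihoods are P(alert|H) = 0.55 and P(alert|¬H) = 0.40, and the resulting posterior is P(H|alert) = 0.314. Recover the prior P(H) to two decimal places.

P(H) = 0.25

In odds form, posterior odds = prior odds × likelihood ratio, so prior odds = posterior odds ÷ LR.
Posterior odds = 0.314/(1−0.314) = 0.4577. LR = 0.55/0.40 = 1.3750.
Prior odds = 0.4577/1.3750 = 0.3329, so P(H) = 0.3329/(1+0.3329) ≈ 0.25.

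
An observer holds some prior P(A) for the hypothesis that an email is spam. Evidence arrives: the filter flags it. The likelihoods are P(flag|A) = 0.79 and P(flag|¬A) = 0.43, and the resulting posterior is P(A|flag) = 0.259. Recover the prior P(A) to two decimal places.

Bayes' rule in odds form gives O(A|E) = O(A)·[P(E|A)/P(E|¬A)], hence O(A) = O(A|E)/LR.
Posterior odds = 0.259/(1−0.259) = 0.3495. LR = 0.79/0.43 = 1.8372.
Prior odds = 0.3495/1.8372 = 0.1902, so P(A) = 0.1902/(1+0.1902) ≈ 0.16.

P(A) = 0.16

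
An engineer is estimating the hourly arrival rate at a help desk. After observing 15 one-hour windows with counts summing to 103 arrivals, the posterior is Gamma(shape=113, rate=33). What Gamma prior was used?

Gamma(shape=10, rate=18)

Gamma–Poisson conjugacy: posterior shape = α + Σxᵢ, posterior rate = β + n.
So α = 113 − 103 = 10 and β = 33 − 15 = 18.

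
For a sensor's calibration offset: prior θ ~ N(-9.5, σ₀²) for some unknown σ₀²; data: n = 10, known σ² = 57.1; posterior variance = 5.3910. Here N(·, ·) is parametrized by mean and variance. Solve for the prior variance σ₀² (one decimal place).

σ₀² = 96.5

Posterior precision equals prior precision plus data precision: 1/σ_n² = 1/σ₀² + n/σ².
So 1/σ₀² = 1/5.3910 − 10/57.1 = 0.185494 − 0.175131 = 0.010363.
Hence σ₀² = 1/0.010363 ≈ 96.5.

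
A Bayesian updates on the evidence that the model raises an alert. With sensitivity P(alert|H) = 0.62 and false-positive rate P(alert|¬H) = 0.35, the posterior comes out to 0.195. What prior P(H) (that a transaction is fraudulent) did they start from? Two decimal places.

Bayes' rule in odds form gives O(H|E) = O(H)·[P(E|H)/P(E|¬H)], hence O(H) = O(H|E)/LR.
Posterior odds = 0.195/(1−0.195) = 0.2422. LR = 0.62/0.35 = 1.7714.
Prior odds = 0.2422/1.7714 = 0.1367, so P(H) = 0.1367/(1+0.1367) ≈ 0.12.

P(H) = 0.12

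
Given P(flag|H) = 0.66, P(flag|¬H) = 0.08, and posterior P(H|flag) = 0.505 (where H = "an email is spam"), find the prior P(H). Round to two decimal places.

P(H) = 0.11

In odds form, posterior odds = prior odds × likelihood ratio, so prior odds = posterior odds ÷ LR.
Posterior odds = 0.505/(1−0.505) = 1.0202. LR = 0.66/0.08 = 8.2500.
Prior odds = 1.0202/8.2500 = 0.1237, so P(H) = 0.1237/(1+0.1237) ≈ 0.11.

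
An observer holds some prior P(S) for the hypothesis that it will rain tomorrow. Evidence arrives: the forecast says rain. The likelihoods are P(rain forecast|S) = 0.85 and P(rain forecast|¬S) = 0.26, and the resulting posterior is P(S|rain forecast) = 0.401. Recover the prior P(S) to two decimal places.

Bayes' rule in odds form gives O(S|E) = O(S)·[P(E|S)/P(E|¬S)], hence O(S) = O(S|E)/LR.
Posterior odds = 0.401/(1−0.401) = 0.6694. LR = 0.85/0.26 = 3.2692.
Prior odds = 0.6694/3.2692 = 0.2048, so P(S) = 0.2048/(1+0.2048) ≈ 0.17.

P(S) = 0.17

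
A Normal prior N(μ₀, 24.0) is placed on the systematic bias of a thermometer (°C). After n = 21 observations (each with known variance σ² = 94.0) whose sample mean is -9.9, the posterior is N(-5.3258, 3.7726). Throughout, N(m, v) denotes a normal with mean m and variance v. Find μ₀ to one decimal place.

With known observation variance, the Normal–Normal posterior has precision τ_n = τ₀ + n/σ² and mean μ_n = (τ₀μ₀ + (n/σ²)x̄)/τ_n.
Here τ₀ = 1/24.0 = 0.041667 and τ_data = 21/94.0 = 0.223404, so τ_n = 0.265071.
Rearranging for μ₀: μ₀ = (μ_n·τ_n − τ_data·x̄)/τ₀ = (-5.3258·0.265071 − 0.223404·-9.9) / 0.041667 = 0.799984/0.041667 ≈ 19.2.

μ₀ = 19.2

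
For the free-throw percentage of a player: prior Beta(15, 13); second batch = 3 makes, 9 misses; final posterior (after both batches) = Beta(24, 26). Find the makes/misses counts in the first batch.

6 makes and 4 misses

Because Beta–binomial updating is additive in the counts, the combined data contributed (α_post−α_prior, β_post−β_prior) successes and failures.
Total across both batches: 24−15=9 makes, 26−13=13 misses.
Subtract the second batch: 9−3=6 makes and 13−9=4 misses.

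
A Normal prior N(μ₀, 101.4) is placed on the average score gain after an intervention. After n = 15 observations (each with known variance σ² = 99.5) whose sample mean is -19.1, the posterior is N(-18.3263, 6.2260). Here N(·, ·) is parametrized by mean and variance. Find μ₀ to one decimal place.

μ₀ = -6.5

With known observation variance, the Normal–Normal posterior has precision τ_n = τ₀ + n/σ² and mean μ_n = (τ₀μ₀ + (n/σ²)x̄)/τ_n.
Here τ₀ = 1/101.4 = 0.009862 and τ_data = 15/99.5 = 0.150754, so τ_n = 0.160616.
Rearranging for μ₀: μ₀ = (μ_n·τ_n − τ_data·x̄)/τ₀ = (-18.3263·0.160616 − 0.150754·-19.1) / 0.009862 = -0.064096/0.009862 ≈ -6.5.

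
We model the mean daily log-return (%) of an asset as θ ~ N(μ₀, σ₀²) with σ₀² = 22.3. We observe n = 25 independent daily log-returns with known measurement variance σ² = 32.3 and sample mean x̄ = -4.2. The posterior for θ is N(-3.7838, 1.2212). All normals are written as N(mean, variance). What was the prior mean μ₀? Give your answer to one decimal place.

With known observation variance, the Normal–Normal posterior has precision τ_n = τ₀ + n/σ² and mean μ_n = (τ₀μ₀ + (n/σ²)x̄)/τ_n.
Here τ₀ = 1/22.3 = 0.044843 and τ_data = 25/32.3 = 0.773994, so τ_n = 0.818837.
Rearranging for μ₀: μ₀ = (μ_n·τ_n − τ_data·x̄)/τ₀ = (-3.7838·0.818837 − 0.773994·-4.2) / 0.044843 = 0.152459/0.044843 ≈ 3.4.

μ₀ = 3.4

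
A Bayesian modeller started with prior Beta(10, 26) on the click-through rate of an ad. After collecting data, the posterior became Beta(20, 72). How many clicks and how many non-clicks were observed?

A Beta(a, b) prior with s successes and f failures in binomial data gives a Beta(a+s, b+f) posterior.
Match parameters: s=20−10=10, f=72−26=46.

10 clicks and 46 non-clicks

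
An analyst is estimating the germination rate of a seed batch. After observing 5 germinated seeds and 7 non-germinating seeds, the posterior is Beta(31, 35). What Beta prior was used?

A Beta(α, β) prior with s successes and f failures in binomial data gives a Beta(α+s, β+f) posterior.
Subtract the data counts: 31−5=26, 35−7=28.

Beta(26, 28)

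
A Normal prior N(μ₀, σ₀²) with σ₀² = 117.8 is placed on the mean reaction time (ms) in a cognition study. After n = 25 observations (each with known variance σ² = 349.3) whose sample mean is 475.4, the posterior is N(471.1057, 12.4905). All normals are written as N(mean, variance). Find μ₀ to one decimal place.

μ₀ = 434.9

With known observation variance, the Normal–Normal posterior has precision τ_n = τ₀ + n/σ² and mean μ_n = (τ₀μ₀ + (n/σ²)x̄)/τ_n.
Here τ₀ = 1/117.8 = 0.008489 and τ_data = 25/349.3 = 0.071572, so τ_n = 0.080061.
Rearranging for μ₀: μ₀ = (μ_n·τ_n − τ_data·x̄)/τ₀ = (471.1057·0.080061 − 0.071572·475.4) / 0.008489 = 3.691865/0.008489 ≈ 434.9.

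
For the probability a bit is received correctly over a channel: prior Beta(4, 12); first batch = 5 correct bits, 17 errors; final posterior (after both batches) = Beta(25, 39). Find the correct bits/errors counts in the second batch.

Sequential conjugate updates are equivalent to a single update on the pooled data, so total successes = posterior α − prior α and total failures = posterior β − prior β.
Total across both batches: 25−4=21 correct bits, 39−12=27 errors.
Subtract the first batch: 21−5=16 correct bits and 27−17=10 errors.

16 correct bits and 10 errors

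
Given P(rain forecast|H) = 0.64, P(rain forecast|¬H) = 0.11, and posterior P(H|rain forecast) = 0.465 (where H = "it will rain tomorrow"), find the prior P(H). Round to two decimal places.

Bayes' rule in odds form gives O(H|E) = O(H)·[P(E|H)/P(E|¬H)], hence O(H) = O(H|E)/LR.
Posterior odds = 0.465/(1−0.465) = 0.8692. LR = 0.64/0.11 = 5.8182.
Prior odds = 0.8692/5.8182 = 0.1494, so P(H) = 0.1494/(1+0.1494) ≈ 0.13.

P(H) = 0.13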